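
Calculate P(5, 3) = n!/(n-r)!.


P(5,3) = 5!/2!
= 120/2
= 60

P(5,3) = 60


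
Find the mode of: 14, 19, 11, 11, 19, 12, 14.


Frequencies: 11:2, 12:1, 14:2, 19:2
Max frequency = 2
Mode = 11, 14, 19

Mode = 11, 14, 19


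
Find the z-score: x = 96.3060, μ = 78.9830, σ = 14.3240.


z = (96.3060 - 78.9830)/14.3240
= 17.3230/14.3240
= 1.2094

z = 1.2094


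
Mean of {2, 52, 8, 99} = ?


Sum = 2 + 52 + 8 + 99 = 161
n = 4
Mean = 161/4 = 40.2500

Mean = 40.2500


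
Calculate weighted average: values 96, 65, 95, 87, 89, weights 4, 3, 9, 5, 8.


Numerator = 96*4 + 65*3 + 95*9 + 87*5 + 89*8 = 2581
Denominator = 4 + 3 + 9 + 5 + 8 = 29
WM = 2581/29 = 89.0000

WM = 89.0000


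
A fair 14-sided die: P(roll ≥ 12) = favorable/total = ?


Favorable outcomes (roll ≥ 12): 3
Total outcomes = 14
P = 3/14 = 0.2143

P = 0.2143


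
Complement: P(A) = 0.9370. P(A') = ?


P(not A) = 1 - 0.9370 = 0.0630

P(not A) = 0.0630


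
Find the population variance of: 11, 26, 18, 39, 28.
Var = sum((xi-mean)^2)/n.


Mean = 24.4000
Squared deviations: 179.5600, 2.5600, 40.9600, 213.1600, 12.9600
Sum = 449.2000
Variance = 449.2000/5 = 89.8400

Variance = 89.8400


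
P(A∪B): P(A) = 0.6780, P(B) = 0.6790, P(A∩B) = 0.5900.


P(A∪B) = 0.6780 + 0.6790 - 0.5900
= 1.3570 - 0.5900
= 0.7670

P(A∪B) = 0.7670


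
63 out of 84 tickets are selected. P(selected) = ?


P = 63/84 = 0.7500

P = 0.7500


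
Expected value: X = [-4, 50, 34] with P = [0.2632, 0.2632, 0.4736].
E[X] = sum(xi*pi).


E[X] = -4*0.2632 + 50*0.2632 + 34*0.4736
= -1.0528 + 13.1600 + 16.1024
= 28.2096

E[X] = 28.2096


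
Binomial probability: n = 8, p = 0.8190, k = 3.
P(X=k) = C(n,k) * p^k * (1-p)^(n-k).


C(8,3) = 56
p^3 = 0.549353
(1-p)^5 = 0.000194
P = 56 * 0.549353 * 0.000194 = 0.0060

P(X=3) = 0.0060


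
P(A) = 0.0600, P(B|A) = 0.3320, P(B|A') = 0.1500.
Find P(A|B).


P(B) = P(B|A)*P(A) + P(B|A')*P(A')
= 0.3320*0.0600 + 0.1500*0.9400
= 0.019920 + 0.141000 = 0.160920
P(A|B) = 0.019920/0.160920 = 0.1238

P(A|B) = 0.1238


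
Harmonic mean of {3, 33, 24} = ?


Sum of reciprocals = 1/3 + 1/33 + 1/24 = 0.405303
HM = 3/0.405303 = 7.4019

HM = 7.4019


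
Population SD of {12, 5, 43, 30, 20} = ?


Mean = 22.0000
Variance = 179.6000
SD = sqrt(179.6000) = 13.4015

SD = 13.4015


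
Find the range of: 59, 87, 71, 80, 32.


Max = 87, Min = 32
Range = 87 - 32 = 55

Range = 55


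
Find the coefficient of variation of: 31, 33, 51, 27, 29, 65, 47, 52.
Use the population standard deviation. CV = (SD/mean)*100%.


Mean = 41.8750
SD = 12.8980
CV = (12.8980/41.8750)*100 = 30.8013%

CV = 30.8013%


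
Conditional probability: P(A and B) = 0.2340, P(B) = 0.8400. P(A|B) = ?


P(A|B) = 0.2340/0.8400 = 0.2786

P(A|B) = 0.2786


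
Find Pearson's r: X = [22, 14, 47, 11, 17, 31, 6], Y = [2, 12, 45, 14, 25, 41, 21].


Mean X = 21.1429, Mean Y = 22.8571
SD X = 12.910998, SD Y = 14.436349
Cov = 131.448980
r = 131.448980/(12.910998*14.436349) = 0.7052

r = 0.7052


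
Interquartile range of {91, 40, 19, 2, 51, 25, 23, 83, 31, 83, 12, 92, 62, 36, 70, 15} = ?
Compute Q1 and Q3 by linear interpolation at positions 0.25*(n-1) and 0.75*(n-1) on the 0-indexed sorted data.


Sorted: 2, 12, 15, 19, 23, 25, 31, 36, 40, 51, 62, 70, 83, 83, 91, 92
Q1 (25th %ile) = 22.0000
Q3 (75th %ile) = 73.2500
IQR = 73.2500 - 22.0000 = 51.2500

IQR = 51.2500


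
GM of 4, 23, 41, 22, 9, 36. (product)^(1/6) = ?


Product = 4 × 23 × 41 × 22 × 9 × 36 = 26886816
GM = 26886816^(1/6) = 17.3084

GM = 17.3084


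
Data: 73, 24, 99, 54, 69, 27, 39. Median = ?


Sorted: 24, 27, 39, 54, 69, 73, 99
n = 7 (odd)
Middle value = 54

Median = 54


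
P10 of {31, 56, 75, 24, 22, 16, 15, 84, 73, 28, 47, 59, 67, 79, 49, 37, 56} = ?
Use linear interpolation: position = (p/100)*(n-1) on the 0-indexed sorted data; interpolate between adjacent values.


Sorted: 15, 16, 22, 24, 28, 31, 37, 47, 49, 56, 56, 59, 67, 73, 75, 79, 84
n = 17
Index = 10/100 * 16 = 1.6000
Lower = data[1] = 16, Upper = data[2] = 22
P10 = 16 + 0.6000*(6) = 19.6000

P10 = 19.6000


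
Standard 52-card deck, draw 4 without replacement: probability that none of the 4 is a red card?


P(no red cards) = (26/52) × (25/51) × (24/50) × (23/49)
= 0.0552

P = 0.0552


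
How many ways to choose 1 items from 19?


C(19,1) = 19!/(1! × 18!)
= 121645100408832000/(1 × 6402373705728000)
= 19

C(19,1) = 19


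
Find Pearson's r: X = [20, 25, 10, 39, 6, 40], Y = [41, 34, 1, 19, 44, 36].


Mean X = 23.3333, Mean Y = 29.1667
SD X = 13.008544, SD Y = 14.870739
Cov = 6.944444
r = 6.944444/(13.008544*14.870739) = 0.0359

r = 0.0359


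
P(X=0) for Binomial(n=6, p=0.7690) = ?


C(6,0) = 1
p^0 = 1.000000
(1-p)^6 = 0.000152
P = 1 * 1.000000 * 0.000152 = 0.0002

P(X=0) = 0.0002


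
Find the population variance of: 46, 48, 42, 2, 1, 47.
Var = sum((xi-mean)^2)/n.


Mean = 31.0000
Squared deviations: 225.0000, 289.0000, 121.0000, 841.0000, 900.0000, 256.0000
Sum = 2632.0000
Variance = 2632.0000/6 = 438.6667

Variance = 438.6667


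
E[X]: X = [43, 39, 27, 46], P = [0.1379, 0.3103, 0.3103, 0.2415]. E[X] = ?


E[X] = 43*0.1379 + 39*0.3103 + 27*0.3103 + 46*0.2415
= 5.9297 + 12.1017 + 8.3781 + 11.1090
= 37.5185

E[X] = 37.5185


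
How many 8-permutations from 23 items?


P(23,8) = 23!/15!
= 25852016738884976640000/1307674368000
= 19769460480

P(23,8) = 19769460480


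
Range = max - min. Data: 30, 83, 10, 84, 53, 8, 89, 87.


Max = 89, Min = 8
Range = 89 - 8 = 81

Range = 81


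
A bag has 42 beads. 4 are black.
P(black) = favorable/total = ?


P = 4/42 = 0.0952

P = 0.0952


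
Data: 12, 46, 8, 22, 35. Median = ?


Sorted: 8, 12, 22, 35, 46
n = 5 (odd)
Middle value = 22

Median = 22


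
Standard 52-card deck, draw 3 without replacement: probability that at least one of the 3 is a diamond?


P(at least one) = 1 - P(none)
P(none) = (39/52) × (38/51) × (37/50) = 0.413529
P(at least one) = 1 - 0.413529 = 0.5865

P = 0.5865


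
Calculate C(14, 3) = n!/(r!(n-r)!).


C(14,3) = 14!/(3! × 11!)
= 87178291200/(6 × 39916800)
= 364

C(14,3) = 364


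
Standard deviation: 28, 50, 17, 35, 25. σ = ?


Mean = 31.0000
Variance = 123.6000
SD = sqrt(123.6000) = 11.1176

SD = 11.1176


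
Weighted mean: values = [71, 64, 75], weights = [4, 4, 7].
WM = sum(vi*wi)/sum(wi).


Numerator = 71*4 + 64*4 + 75*7 = 1065
Denominator = 4 + 4 + 7 = 15
WM = 1065/15 = 71.0000

WM = 71.0000


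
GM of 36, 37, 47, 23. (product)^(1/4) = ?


Product = 36 × 37 × 47 × 23 = 1439892
GM = 1439892^(1/4) = 34.6404

GM = 34.6404


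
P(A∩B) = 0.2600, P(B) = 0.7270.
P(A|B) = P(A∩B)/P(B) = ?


P(A|B) = 0.2600/0.7270 = 0.3576

P(A|B) = 0.3576


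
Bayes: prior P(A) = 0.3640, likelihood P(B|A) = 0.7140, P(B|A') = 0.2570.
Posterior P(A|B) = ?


P(B) = P(B|A)*P(A) + P(B|A')*P(A')
= 0.7140*0.3640 + 0.2570*0.6360
= 0.259896 + 0.163452 = 0.423348
P(A|B) = 0.259896/0.423348 = 0.6139

P(A|B) = 0.6139


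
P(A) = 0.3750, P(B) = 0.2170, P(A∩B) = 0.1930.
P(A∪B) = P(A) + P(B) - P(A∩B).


P(A∪B) = 0.3750 + 0.2170 - 0.1930
= 0.5920 - 0.1930
= 0.3990

P(A∪B) = 0.3990


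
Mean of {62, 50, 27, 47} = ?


Sum = 62 + 50 + 27 + 47 = 186
n = 4
Mean = 186/4 = 46.5000

Mean = 46.5000


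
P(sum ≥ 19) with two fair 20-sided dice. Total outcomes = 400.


Total outcomes = 20×20 = 400
Favorable (sum ≥ 19): 247
P = 247/400 = 0.6175

P = 0.6175


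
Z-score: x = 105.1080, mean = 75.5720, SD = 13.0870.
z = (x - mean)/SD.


z = (105.1080 - 75.5720)/13.0870
= 29.5360/13.0870
= 2.2569

z = 2.2569


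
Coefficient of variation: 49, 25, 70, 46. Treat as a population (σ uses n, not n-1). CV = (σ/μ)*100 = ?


Mean = 47.5000
SD = 15.9452
CV = (15.9452/47.5000)*100 = 33.5689%

CV = 33.5689%


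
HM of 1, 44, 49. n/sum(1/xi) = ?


Sum of reciprocals = 1/1 + 1/44 + 1/49 = 1.043135
HM = 3/1.043135 = 2.8759

HM = 2.8759


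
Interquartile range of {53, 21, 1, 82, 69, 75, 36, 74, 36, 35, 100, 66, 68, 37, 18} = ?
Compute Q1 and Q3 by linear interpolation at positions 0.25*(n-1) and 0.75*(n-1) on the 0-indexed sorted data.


Sorted: 1, 18, 21, 35, 36, 36, 37, 53, 66, 68, 69, 74, 75, 82, 100
Q1 (25th %ile) = 35.5000
Q3 (75th %ile) = 71.5000
IQR = 71.5000 - 35.5000 = 36.0000

IQR = 36.0000


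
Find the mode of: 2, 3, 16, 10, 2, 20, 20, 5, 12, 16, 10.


Frequencies: 2:2, 3:1, 5:1, 10:2, 12:1, 16:2, 20:2
Max frequency = 2
Mode = 2, 10, 16, 20

Mode = 2, 10, 16, 20


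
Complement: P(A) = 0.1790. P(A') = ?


P(not A) = 1 - 0.1790 = 0.8210

P(not A) = 0.8210


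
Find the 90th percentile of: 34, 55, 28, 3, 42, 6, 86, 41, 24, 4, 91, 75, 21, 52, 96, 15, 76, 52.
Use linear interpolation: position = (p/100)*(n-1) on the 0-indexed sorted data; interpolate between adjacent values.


Sorted: 3, 4, 6, 15, 21, 24, 28, 34, 41, 42, 52, 52, 55, 75, 76, 86, 91, 96
n = 18
Index = 90/100 * 17 = 15.3000
Lower = data[15] = 86, Upper = data[16] = 91
P90 = 86 + 0.3000*(5) = 87.5000

P90 = 87.5000


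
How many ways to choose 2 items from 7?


C(7,2) = 7!/(2! × 5!)
= 5040/(2 × 120)
= 21

C(7,2) = 21


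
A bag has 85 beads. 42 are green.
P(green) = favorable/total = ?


P = 42/85 = 0.4941

P = 0.4941


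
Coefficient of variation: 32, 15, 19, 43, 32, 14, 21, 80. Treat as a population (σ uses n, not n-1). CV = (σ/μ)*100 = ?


Mean = 32.0000
SD = 20.3961
CV = (20.3961/32.0000)*100 = 63.7377%

CV = 63.7377%


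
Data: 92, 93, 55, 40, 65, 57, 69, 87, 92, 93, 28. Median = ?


Sorted: 28, 40, 55, 57, 65, 69, 87, 92, 92, 93, 93
n = 11 (odd)
Middle value = 69

Median = 69


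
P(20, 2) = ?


P(20,2) = 20!/18!
= 2432902008176640000/6402373705728000
= 380

P(20,2) = 380


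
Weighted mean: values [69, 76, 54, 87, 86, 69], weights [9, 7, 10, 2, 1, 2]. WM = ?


Numerator = 69*9 + 76*7 + 54*10 + 87*2 + 86*1 + 69*2 = 2091
Denominator = 9 + 7 + 10 + 2 + 1 + 2 = 31
WM = 2091/31 = 67.4516

WM = 67.4516


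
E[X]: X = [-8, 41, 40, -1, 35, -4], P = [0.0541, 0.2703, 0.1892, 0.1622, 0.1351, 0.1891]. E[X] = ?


E[X] = -8*0.0541 + 41*0.2703 + 40*0.1892 - 1*0.1622 + 35*0.1351 - 4*0.1891
= -0.4328 + 11.0823 + 7.5680 - 0.1622 + 4.7285 - 0.7564
= 22.0274

E[X] = 22.0274


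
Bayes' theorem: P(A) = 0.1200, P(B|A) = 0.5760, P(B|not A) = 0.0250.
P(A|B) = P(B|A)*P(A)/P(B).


P(B) = P(B|A)*P(A) + P(B|A')*P(A')
= 0.5760*0.1200 + 0.0250*0.8800
= 0.069120 + 0.022000 = 0.091120
P(A|B) = 0.069120/0.091120 = 0.7586

P(A|B) = 0.7586


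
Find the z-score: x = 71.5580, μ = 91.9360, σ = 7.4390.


z = (71.5580 - 91.9360)/7.4390
= -20.3780/7.4390
= -2.7393

z = -2.7393


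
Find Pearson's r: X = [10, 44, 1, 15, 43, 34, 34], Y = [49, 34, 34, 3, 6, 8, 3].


Mean X = 25.8571, Mean Y = 19.5714
SD X = 15.779087, SD Y = 17.524327
Cov = -120.775510
r = -120.775510/(15.779087*17.524327) = -0.4368

r = -0.4368


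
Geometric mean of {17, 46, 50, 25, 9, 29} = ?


Product = 17 × 46 × 50 × 25 × 9 × 29 = 255127500
GM = 255127500^(1/6) = 25.1841

GM = 25.1841


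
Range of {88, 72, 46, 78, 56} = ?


Max = 88, Min = 46
Range = 88 - 46 = 42

Range = 42


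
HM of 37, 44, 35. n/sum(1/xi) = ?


Sum of reciprocals = 1/37 + 1/44 + 1/35 = 0.078326
HM = 3/0.078326 = 38.3016

HM = 38.3016


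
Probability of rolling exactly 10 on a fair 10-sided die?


Favorable outcomes (roll = 10): 1
Total outcomes = 10
P = 1/10 = 0.1000

P = 0.1000


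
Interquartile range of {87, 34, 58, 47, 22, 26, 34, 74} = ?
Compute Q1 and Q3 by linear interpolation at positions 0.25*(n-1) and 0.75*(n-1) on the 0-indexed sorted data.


Sorted: 22, 26, 34, 34, 47, 58, 74, 87
Q1 (25th %ile) = 32.0000
Q3 (75th %ile) = 62.0000
IQR = 62.0000 - 32.0000 = 30.0000

IQR = 30.0000


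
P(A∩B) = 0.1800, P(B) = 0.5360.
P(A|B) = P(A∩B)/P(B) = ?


P(A|B) = 0.1800/0.5360 = 0.3358

P(A|B) = 0.3358


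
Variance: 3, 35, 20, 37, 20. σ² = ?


Mean = 23.0000
Squared deviations: 400.0000, 144.0000, 9.0000, 196.0000, 9.0000
Sum = 758.0000
Variance = 758.0000/5 = 151.6000

Variance = 151.6000


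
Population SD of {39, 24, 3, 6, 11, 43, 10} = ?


Mean = 19.4286
Variance = 224.2449
SD = sqrt(224.2449) = 14.9748

SD = 14.9748


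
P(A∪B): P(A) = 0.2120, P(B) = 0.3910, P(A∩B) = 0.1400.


P(A∪B) = 0.2120 + 0.3910 - 0.1400
= 0.6030 - 0.1400
= 0.4630

P(A∪B) = 0.4630


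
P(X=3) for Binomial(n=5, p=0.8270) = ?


C(5,3) = 10
p^3 = 0.565609
(1-p)^2 = 0.029929
P = 10 * 0.565609 * 0.029929 = 0.1693

P(X=3) = 0.1693


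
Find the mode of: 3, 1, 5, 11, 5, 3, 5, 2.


Frequencies: 1:1, 2:1, 3:2, 5:3, 11:1
Max frequency = 3
Mode = 5

Mode = 5


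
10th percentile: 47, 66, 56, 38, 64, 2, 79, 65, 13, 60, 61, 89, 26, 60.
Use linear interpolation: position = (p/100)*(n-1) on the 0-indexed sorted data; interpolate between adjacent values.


Sorted: 2, 13, 26, 38, 47, 56, 60, 60, 61, 64, 65, 66, 79, 89
n = 14
Index = 10/100 * 13 = 1.3000
Lower = data[1] = 13, Upper = data[2] = 26
P10 = 13 + 0.3000*(13) = 16.9000

P10 = 16.9000


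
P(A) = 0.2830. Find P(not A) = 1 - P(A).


P(not A) = 1 - 0.2830 = 0.7170

P(not A) = 0.7170


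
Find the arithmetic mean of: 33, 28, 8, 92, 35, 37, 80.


Sum = 33 + 28 + 8 + 92 + 35 + 37 + 80 = 313
n = 7
Mean = 313/7 = 44.7143

Mean = 44.7143


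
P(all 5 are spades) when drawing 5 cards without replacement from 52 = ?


P(all spades) = (13/52) × (12/51) × (11/50) × (10/49) × (9/48)
= 0.0005

P = 0.0005


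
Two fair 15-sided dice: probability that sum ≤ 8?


Total outcomes = 15×15 = 225
Favorable (sum ≤ 8): 28
P = 28/225 = 0.1244

P = 0.1244


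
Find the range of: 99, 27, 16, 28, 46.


Max = 99, Min = 16
Range = 99 - 16 = 83

Range = 83


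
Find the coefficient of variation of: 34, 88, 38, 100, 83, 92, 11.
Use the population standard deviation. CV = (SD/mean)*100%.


Mean = 63.7143
SD = 32.5169
CV = (32.5169/63.7143)*100 = 51.0354%

CV = 51.0354%


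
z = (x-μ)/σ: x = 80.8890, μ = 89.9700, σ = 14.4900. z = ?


z = (80.8890 - 89.9700)/14.4900
= -9.0810/14.4900
= -0.6267

z = -0.6267


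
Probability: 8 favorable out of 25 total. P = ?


P = 8/25 = 0.3200

P = 0.3200


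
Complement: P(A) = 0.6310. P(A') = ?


P(not A) = 1 - 0.6310 = 0.3690

P(not A) = 0.3690


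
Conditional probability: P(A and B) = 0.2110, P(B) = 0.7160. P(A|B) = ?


P(A|B) = 0.2110/0.7160 = 0.2947

P(A|B) = 0.2947


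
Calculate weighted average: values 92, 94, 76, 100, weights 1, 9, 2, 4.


Numerator = 92*1 + 94*9 + 76*2 + 100*4 = 1490
Denominator = 1 + 9 + 2 + 4 = 16
WM = 1490/16 = 93.1250

WM = 93.1250


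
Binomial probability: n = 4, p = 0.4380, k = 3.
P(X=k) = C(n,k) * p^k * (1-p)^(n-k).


C(4,3) = 4
p^3 = 0.084028
(1-p)^1 = 0.562000
P = 4 * 0.084028 * 0.562000 = 0.1889

P(X=3) = 0.1889


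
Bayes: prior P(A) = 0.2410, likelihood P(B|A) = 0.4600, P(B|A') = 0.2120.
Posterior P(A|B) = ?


P(B) = P(B|A)*P(A) + P(B|A')*P(A')
= 0.4600*0.2410 + 0.2120*0.7590
= 0.110860 + 0.160908 = 0.271768
P(A|B) = 0.110860/0.271768 = 0.4079

P(A|B) = 0.4079


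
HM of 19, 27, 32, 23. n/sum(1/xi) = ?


Sum of reciprocals = 1/19 + 1/27 + 1/32 + 1/23 = 0.164397
HM = 4/0.164397 = 24.3314

HM = 24.3314


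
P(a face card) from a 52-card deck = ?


12 face cards in 52 cards
P = 12/52 = 0.2308

P = 0.2308


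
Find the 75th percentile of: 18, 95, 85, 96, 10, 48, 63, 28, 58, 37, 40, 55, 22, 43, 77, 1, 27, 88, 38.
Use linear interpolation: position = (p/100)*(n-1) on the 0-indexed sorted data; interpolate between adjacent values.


Sorted: 1, 10, 18, 22, 27, 28, 37, 38, 40, 43, 48, 55, 58, 63, 77, 85, 88, 95, 96
n = 19
Index = 75/100 * 18 = 13.5000
Lower = data[13] = 63, Upper = data[14] = 77
P75 = 63 + 0.5000*(14) = 70.0000

P75 = 70.0000


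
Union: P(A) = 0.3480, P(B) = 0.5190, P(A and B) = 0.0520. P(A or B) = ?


P(A∪B) = 0.3480 + 0.5190 - 0.0520
= 0.8670 - 0.0520
= 0.8150

P(A∪B) = 0.8150


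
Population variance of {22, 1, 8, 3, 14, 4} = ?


Mean = 8.6667
Squared deviations: 177.7778, 58.7778, 0.4444, 32.1111, 28.4444, 21.7778
Sum = 319.3333
Variance = 319.3333/6 = 53.2222

Variance = 53.2222


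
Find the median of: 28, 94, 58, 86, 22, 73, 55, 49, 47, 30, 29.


Sorted: 22, 28, 29, 30, 47, 49, 55, 58, 73, 86, 94
n = 11 (odd)
Middle value = 49

Median = 49


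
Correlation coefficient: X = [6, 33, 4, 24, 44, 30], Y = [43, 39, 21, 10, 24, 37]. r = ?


Mean X = 23.5000, Mean Y = 29.0000
SD X = 14.373007, SD Y = 11.618950
Cov = -9.000000
r = -9.000000/(14.373007*11.618950) = -0.0539

r = -0.0539


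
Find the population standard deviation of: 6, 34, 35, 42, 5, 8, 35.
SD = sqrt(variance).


Mean = 23.5714
Variance = 229.3878
SD = sqrt(229.3878) = 15.1456

SD = 15.1456


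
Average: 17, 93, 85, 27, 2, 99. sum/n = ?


Sum = 17 + 93 + 85 + 27 + 2 + 99 = 323
n = 6
Mean = 323/6 = 53.8333

Mean = 53.8333


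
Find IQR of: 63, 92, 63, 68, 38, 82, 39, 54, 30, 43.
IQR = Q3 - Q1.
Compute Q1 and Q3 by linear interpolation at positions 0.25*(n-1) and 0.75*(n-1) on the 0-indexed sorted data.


Sorted: 30, 38, 39, 43, 54, 63, 63, 68, 82, 92
Q1 (25th %ile) = 40.0000
Q3 (75th %ile) = 66.7500
IQR = 66.7500 - 40.0000 = 26.7500

IQR = 26.7500


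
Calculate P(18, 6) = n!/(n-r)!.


P(18,6) = 18!/12!
= 6402373705728000/479001600
= 13366080

P(18,6) = 13366080


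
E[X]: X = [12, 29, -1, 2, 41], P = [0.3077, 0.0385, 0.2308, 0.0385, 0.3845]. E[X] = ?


E[X] = 12*0.3077 + 29*0.0385 - 1*0.2308 + 2*0.0385 + 41*0.3845
= 3.6924 + 1.1165 - 0.2308 + 0.0770 + 15.7645
= 20.4196

E[X] = 20.4196


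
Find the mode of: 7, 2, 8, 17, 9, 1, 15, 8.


Frequencies: 1:1, 2:1, 7:1, 8:2, 9:1, 15:1, 17:1
Max frequency = 2
Mode = 8

Mode = 8


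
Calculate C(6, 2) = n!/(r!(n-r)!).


C(6,2) = 6!/(2! × 4!)
= 720/(2 × 24)
= 15

C(6,2) = 15


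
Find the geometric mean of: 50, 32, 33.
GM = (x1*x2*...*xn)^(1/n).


Product = 50 × 32 × 33 = 52800
GM = 52800^(1/3) = 37.5155

GM = 37.5155


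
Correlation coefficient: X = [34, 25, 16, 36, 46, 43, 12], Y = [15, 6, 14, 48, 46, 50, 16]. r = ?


Mean X = 30.2857, Mean Y = 27.8571
SD X = 12.079668, SD Y = 17.731558
Cov = 166.326531
r = 166.326531/(12.079668*17.731558) = 0.7765

r = 0.7765


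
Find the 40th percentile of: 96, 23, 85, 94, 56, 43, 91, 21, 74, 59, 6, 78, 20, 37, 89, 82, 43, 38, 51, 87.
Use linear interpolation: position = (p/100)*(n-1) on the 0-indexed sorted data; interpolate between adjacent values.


Sorted: 6, 20, 21, 23, 37, 38, 43, 43, 51, 56, 59, 74, 78, 82, 85, 87, 89, 91, 94, 96
n = 20
Index = 40/100 * 19 = 7.6000
Lower = data[7] = 43, Upper = data[8] = 51
P40 = 43 + 0.6000*(8) = 47.8000

P40 = 47.8000


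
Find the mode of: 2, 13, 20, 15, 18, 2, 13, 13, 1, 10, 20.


Frequencies: 1:1, 2:2, 10:1, 13:3, 15:1, 18:1, 20:2
Max frequency = 3
Mode = 13

Mode = 13


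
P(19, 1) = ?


P(19,1) = 19!/18!
= 121645100408832000/6402373705728000
= 19

P(19,1) = 19


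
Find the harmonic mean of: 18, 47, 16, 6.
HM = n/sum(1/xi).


Sum of reciprocals = 1/18 + 1/47 + 1/16 + 1/6 = 0.305999
HM = 4/0.305999 = 13.0719

HM = 13.0719


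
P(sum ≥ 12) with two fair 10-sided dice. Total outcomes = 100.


Total outcomes = 10×10 = 100
Favorable (sum ≥ 12): 45
P = 45/100 = 0.4500

P = 0.4500


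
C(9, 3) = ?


C(9,3) = 9!/(3! × 6!)
= 362880/(6 × 720)
= 84

C(9,3) = 84


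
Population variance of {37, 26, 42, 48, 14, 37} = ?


Mean = 34.0000
Squared deviations: 9.0000, 64.0000, 64.0000, 196.0000, 400.0000, 9.0000
Sum = 742.0000
Variance = 742.0000/6 = 123.6667

Variance = 123.6667


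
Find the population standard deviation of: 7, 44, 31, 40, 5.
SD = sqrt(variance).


Mean = 25.4000
Variance = 269.0400
SD = sqrt(269.0400) = 16.4024

SD = 16.4024


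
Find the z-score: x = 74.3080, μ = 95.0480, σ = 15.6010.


z = (74.3080 - 95.0480)/15.6010
= -20.7400/15.6010
= -1.3294

z = -1.3294


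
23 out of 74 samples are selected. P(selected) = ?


P = 23/74 = 0.3108

P = 0.3108


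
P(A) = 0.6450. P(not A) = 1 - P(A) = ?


P(not A) = 1 - 0.6450 = 0.3550

P(not A) = 0.3550


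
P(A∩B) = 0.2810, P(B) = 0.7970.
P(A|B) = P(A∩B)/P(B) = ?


P(A|B) = 0.2810/0.7970 = 0.3526

P(A|B) = 0.3526


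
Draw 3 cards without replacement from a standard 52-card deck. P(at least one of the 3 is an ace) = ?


P(at least one) = 1 - P(none)
P(none) = (48/52) × (47/51) × (46/50) = 0.782624
P(at least one) = 1 - 0.782624 = 0.2174

P = 0.2174


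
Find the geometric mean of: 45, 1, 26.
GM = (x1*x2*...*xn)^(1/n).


Product = 45 × 1 × 26 = 1170
GM = 1170^(1/3) = 10.5373

GM = 10.5373


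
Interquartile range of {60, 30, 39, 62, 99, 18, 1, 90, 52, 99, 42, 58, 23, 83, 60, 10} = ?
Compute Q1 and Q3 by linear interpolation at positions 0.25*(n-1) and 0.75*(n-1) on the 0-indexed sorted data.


Sorted: 1, 10, 18, 23, 30, 39, 42, 52, 58, 60, 60, 62, 83, 90, 99, 99
Q1 (25th %ile) = 28.2500
Q3 (75th %ile) = 67.2500
IQR = 67.2500 - 28.2500 = 39.0000

IQR = 39.0000


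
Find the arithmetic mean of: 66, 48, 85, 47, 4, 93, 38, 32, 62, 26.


Sum = 66 + 48 + 85 + 47 + 4 + 93 + 38 + 32 + 62 + 26 = 501
n = 10
Mean = 501/10 = 50.1000

Mean = 50.1000


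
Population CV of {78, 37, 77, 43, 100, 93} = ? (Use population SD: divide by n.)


Mean = 71.3333
SD = 23.6267
CV = (23.6267/71.3333)*100 = 33.1216%

CV = 33.1216%


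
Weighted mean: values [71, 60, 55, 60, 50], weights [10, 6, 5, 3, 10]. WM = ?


Numerator = 71*10 + 60*6 + 55*5 + 60*3 + 50*10 = 2025
Denominator = 10 + 6 + 5 + 3 + 10 = 34
WM = 2025/34 = 59.5588

WM = 59.5588


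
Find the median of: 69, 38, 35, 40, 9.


Sorted: 9, 35, 38, 40, 69
n = 5 (odd)
Middle value = 38

Median = 38


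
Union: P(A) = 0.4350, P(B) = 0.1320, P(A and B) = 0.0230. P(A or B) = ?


P(A∪B) = 0.4350 + 0.1320 - 0.0230
= 0.5670 - 0.0230
= 0.5440

P(A∪B) = 0.5440


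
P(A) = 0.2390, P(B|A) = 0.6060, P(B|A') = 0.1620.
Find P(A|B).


P(B) = P(B|A)*P(A) + P(B|A')*P(A')
= 0.6060*0.2390 + 0.1620*0.7610
= 0.144834 + 0.123282 = 0.268116
P(A|B) = 0.144834/0.268116 = 0.5402

P(A|B) = 0.5402


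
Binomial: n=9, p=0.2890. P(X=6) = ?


C(9,6) = 84
p^6 = 0.000583
(1-p)^3 = 0.359425
P = 84 * 0.000583 * 0.359425 = 0.0176

P(X=6) = 0.0176


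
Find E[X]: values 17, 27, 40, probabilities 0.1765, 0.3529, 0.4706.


E[X] = 17*0.1765 + 27*0.3529 + 40*0.4706
= 3.0005 + 9.5283 + 18.8240
= 31.3528

E[X] = 31.3528


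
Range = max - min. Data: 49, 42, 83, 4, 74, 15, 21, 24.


Max = 83, Min = 4
Range = 83 - 4 = 79

Range = 79


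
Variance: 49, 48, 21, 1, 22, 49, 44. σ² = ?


Mean = 33.4286
Squared deviations: 242.4694, 212.3265, 154.4694, 1051.6122, 130.6122, 242.4694, 111.7551
Sum = 2145.7143
Variance = 2145.7143/7 = 306.5306

Variance = 306.5306


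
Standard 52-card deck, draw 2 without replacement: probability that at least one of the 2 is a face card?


P(at least one) = 1 - P(none)
P(none) = (40/52) × (39/51) = 0.588235
P(at least one) = 1 - 0.588235 = 0.4118

P = 0.4118


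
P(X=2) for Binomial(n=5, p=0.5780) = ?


C(5,2) = 10
p^2 = 0.334084
(1-p)^3 = 0.075151
P = 10 * 0.334084 * 0.075151 = 0.2511

P(X=2) = 0.2511


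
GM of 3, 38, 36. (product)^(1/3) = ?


Product = 3 × 38 × 36 = 4104
GM = 4104^(1/3) = 16.0104

GM = 16.0104


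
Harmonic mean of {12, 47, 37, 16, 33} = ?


Sum of reciprocals = 1/12 + 1/47 + 1/37 + 1/16 + 1/33 = 0.224440
HM = 5/0.224440 = 22.2777

HM = 22.2777


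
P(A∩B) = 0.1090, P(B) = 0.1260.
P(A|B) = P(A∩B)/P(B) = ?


P(A|B) = 0.1090/0.1260 = 0.8651

P(A|B) = 0.8651


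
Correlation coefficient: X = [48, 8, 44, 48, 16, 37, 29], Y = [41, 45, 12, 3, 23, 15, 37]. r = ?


Mean X = 32.8571, Mean Y = 25.1429
SD X = 14.720526, SD Y = 14.913355
Cov = -112.408163
r = -112.408163/(14.720526*14.913355) = -0.5120

r = -0.5120


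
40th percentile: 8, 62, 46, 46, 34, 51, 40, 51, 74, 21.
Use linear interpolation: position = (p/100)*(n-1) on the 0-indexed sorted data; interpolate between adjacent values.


Sorted: 8, 21, 34, 40, 46, 46, 51, 51, 62, 74
n = 10
Index = 40/100 * 9 = 3.6000
Lower = data[3] = 40, Upper = data[4] = 46
P40 = 40 + 0.6000*(6) = 43.6000

P40 = 43.6000


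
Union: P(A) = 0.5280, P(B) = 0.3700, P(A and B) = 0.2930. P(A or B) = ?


P(A∪B) = 0.5280 + 0.3700 - 0.2930
= 0.8980 - 0.2930
= 0.6050

P(A∪B) = 0.6050


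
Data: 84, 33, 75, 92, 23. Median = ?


Sorted: 23, 33, 75, 84, 92
n = 5 (odd)
Middle value = 75

Median = 75


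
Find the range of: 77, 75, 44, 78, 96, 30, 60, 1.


Max = 96, Min = 1
Range = 96 - 1 = 95

Range = 95


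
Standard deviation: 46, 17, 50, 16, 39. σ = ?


Mean = 33.6000
Variance = 207.4400
SD = sqrt(207.4400) = 14.4028

SD = 14.4028


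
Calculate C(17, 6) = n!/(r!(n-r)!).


C(17,6) = 17!/(6! × 11!)
= 355687428096000/(720 × 39916800)
= 12376

C(17,6) = 12376


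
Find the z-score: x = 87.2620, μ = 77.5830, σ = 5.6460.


z = (87.2620 - 77.5830)/5.6460
= 9.6790/5.6460
= 1.7143

z = 1.7143


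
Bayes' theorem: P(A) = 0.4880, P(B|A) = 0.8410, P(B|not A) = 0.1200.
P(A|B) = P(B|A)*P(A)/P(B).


P(B) = P(B|A)*P(A) + P(B|A')*P(A')
= 0.8410*0.4880 + 0.1200*0.5120
= 0.410408 + 0.061440 = 0.471848
P(A|B) = 0.410408/0.471848 = 0.8698

P(A|B) = 0.8698


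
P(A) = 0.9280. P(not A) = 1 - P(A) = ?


P(not A) = 1 - 0.9280 = 0.0720

P(not A) = 0.0720


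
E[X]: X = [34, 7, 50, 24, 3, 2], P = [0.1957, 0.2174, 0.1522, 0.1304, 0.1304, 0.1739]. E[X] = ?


E[X] = 34*0.1957 + 7*0.2174 + 50*0.1522 + 24*0.1304 + 3*0.1304 + 2*0.1739
= 6.6538 + 1.5218 + 7.6100 + 3.1296 + 0.3912 + 0.3478
= 19.6542

E[X] = 19.6542


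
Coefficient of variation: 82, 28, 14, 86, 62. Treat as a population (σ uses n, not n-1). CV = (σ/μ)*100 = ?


Mean = 54.4000
SD = 28.8000
CV = (28.8000/54.4000)*100 = 52.9412%

CV = 52.9412%


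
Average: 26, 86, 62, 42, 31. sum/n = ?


Sum = 26 + 86 + 62 + 42 + 31 = 247
n = 5
Mean = 247/5 = 49.4000

Mean = 49.4000


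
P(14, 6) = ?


P(14,6) = 14!/8!
= 87178291200/40320
= 2162160

P(14,6) = 2162160


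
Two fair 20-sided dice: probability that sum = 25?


Total outcomes = 20×20 = 400
Favorable (sum = 25): 16
P = 16/400 = 0.0400

P = 0.0400


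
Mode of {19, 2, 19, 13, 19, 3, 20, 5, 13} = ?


Frequencies: 2:1, 3:1, 5:1, 13:2, 19:3, 20:1
Max frequency = 3
Mode = 19

Mode = 19


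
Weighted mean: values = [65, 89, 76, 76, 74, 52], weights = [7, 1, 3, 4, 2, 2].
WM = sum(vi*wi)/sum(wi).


Numerator = 65*7 + 89*1 + 76*3 + 76*4 + 74*2 + 52*2 = 1328
Denominator = 7 + 1 + 3 + 4 + 2 + 2 = 19
WM = 1328/19 = 69.8947

WM = 69.8947


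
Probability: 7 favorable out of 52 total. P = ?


P = 7/52 = 0.1346

P = 0.1346


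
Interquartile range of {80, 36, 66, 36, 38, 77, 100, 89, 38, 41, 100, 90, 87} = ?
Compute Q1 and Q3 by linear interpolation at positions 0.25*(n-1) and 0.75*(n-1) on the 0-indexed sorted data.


Sorted: 36, 36, 38, 38, 41, 66, 77, 80, 87, 89, 90, 100, 100
Q1 (25th %ile) = 38.0000
Q3 (75th %ile) = 89.0000
IQR = 89.0000 - 38.0000 = 51.0000

IQR = 51.0000


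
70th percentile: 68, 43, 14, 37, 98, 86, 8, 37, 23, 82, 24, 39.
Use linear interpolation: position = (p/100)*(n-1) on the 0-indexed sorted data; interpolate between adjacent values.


Sorted: 8, 14, 23, 24, 37, 37, 39, 43, 68, 82, 86, 98
n = 12
Index = 70/100 * 11 = 7.7000
Lower = data[7] = 43, Upper = data[8] = 68
P70 = 43 + 0.7000*(25) = 60.5000

P70 = 60.5000


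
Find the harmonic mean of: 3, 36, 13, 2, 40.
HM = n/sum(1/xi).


Sum of reciprocals = 1/3 + 1/36 + 1/13 + 1/2 + 1/40 = 0.963034
HM = 5/0.963034 = 5.1919

HM = 5.1919


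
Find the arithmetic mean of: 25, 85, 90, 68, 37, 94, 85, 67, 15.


Sum = 25 + 85 + 90 + 68 + 37 + 94 + 85 + 67 + 15 = 566
n = 9
Mean = 566/9 = 62.8889

Mean = 62.8889


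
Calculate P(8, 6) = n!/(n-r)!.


P(8,6) = 8!/2!
= 40320/2
= 20160

P(8,6) = 20160


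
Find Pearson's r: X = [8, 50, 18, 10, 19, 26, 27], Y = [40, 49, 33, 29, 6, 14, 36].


Mean X = 22.5714, Mean Y = 29.5714
SD X = 13.025877, SD Y = 13.823966
Cov = 61.673469
r = 61.673469/(13.025877*13.823966) = 0.3425

r = 0.3425


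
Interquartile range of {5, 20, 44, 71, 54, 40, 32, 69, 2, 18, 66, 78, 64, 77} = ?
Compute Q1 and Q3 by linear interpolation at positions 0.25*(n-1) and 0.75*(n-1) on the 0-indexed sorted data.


Sorted: 2, 5, 18, 20, 32, 40, 44, 54, 64, 66, 69, 71, 77, 78
Q1 (25th %ile) = 23.0000
Q3 (75th %ile) = 68.2500
IQR = 68.2500 - 23.0000 = 45.2500

IQR = 45.2500


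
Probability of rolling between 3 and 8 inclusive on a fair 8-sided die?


Favorable outcomes (3 ≤ roll ≤ 8): 6
Total outcomes = 8
P = 6/8 = 0.7500

P = 0.7500


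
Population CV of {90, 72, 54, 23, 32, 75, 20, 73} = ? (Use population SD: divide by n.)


Mean = 54.8750
SD = 25.0422
CV = (25.0422/54.8750)*100 = 45.6349%

CV = 45.6349%


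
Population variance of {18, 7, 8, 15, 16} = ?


Mean = 12.8000
Squared deviations: 27.0400, 33.6400, 23.0400, 4.8400, 10.2400
Sum = 98.8000
Variance = 98.8000/5 = 19.7600

Variance = 19.7600


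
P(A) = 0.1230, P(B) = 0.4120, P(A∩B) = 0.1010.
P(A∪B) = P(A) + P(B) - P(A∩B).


P(A∪B) = 0.1230 + 0.4120 - 0.1010
= 0.5350 - 0.1010
= 0.4340

P(A∪B) = 0.4340


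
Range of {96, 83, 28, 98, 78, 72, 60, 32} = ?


Max = 98, Min = 28
Range = 98 - 28 = 70

Range = 70


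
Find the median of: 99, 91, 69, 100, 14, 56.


Sorted: 14, 56, 69, 91, 99, 100
n = 6 (even)
Middle values: 69 and 91
Median = (69+91)/2 = 80.0000

Median = 80.0000


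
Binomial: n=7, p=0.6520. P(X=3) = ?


C(7,3) = 35
p^3 = 0.277168
(1-p)^4 = 0.014666
P = 35 * 0.277168 * 0.014666 = 0.1423

P(X=3) = 0.1423


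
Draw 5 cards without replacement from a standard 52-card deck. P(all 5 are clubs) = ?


P(all clubs) = (13/52) × (12/51) × (11/50) × (10/49) × (9/48)
= 0.0005

P = 0.0005


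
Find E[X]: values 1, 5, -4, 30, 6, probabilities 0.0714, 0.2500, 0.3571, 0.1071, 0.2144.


E[X] = 1*0.0714 + 5*0.2500 - 4*0.3571 + 30*0.1071 + 6*0.2144
= 0.0714 + 1.2500 - 1.4284 + 3.2130 + 1.2864
= 4.3924

E[X] = 4.3924


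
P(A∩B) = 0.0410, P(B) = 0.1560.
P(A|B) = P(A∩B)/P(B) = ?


P(A|B) = 0.0410/0.1560 = 0.2628

P(A|B) = 0.2628


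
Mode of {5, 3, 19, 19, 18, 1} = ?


Frequencies: 1:1, 3:1, 5:1, 18:1, 19:2
Max frequency = 2
Mode = 19

Mode = 19


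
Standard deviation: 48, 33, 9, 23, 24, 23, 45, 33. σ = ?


Mean = 29.7500
Variance = 142.6875
SD = sqrt(142.6875) = 11.9452

SD = 11.9452


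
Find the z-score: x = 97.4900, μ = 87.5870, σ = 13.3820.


z = (97.4900 - 87.5870)/13.3820
= 9.9030/13.3820
= 0.7400

z = 0.7400


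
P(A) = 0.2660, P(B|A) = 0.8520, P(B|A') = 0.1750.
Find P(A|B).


P(B) = P(B|A)*P(A) + P(B|A')*P(A')
= 0.8520*0.2660 + 0.1750*0.7340
= 0.226632 + 0.128450 = 0.355082
P(A|B) = 0.226632/0.355082 = 0.6383

P(A|B) = 0.6383


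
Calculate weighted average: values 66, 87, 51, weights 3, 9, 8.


Numerator = 66*3 + 87*9 + 51*8 = 1389
Denominator = 3 + 9 + 8 = 20
WM = 1389/20 = 69.4500

WM = 69.4500


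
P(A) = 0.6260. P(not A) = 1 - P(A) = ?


P(not A) = 1 - 0.6260 = 0.3740

P(not A) = 0.3740


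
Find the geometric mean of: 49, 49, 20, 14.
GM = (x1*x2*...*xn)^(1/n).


Product = 49 × 49 × 20 × 14 = 672280
GM = 672280^(1/4) = 28.6344

GM = 28.6344


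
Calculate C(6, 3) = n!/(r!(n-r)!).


C(6,3) = 6!/(3! × 3!)
= 720/(6 × 6)
= 20

C(6,3) = 20


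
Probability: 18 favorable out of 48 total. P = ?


P = 18/48 = 0.3750

P = 0.3750


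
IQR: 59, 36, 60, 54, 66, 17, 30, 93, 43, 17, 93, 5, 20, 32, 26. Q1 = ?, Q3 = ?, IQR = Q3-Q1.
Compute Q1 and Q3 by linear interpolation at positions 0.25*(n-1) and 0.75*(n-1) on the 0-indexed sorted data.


Sorted: 5, 17, 17, 20, 26, 30, 32, 36, 43, 54, 59, 60, 66, 93, 93
Q1 (25th %ile) = 23.0000
Q3 (75th %ile) = 59.5000
IQR = 59.5000 - 23.0000 = 36.5000

IQR = 36.5000


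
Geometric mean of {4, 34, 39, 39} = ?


Product = 4 × 34 × 39 × 39 = 206856
GM = 206856^(1/4) = 21.3264

GM = 21.3264


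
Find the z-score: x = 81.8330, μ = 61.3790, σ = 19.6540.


z = (81.8330 - 61.3790)/19.6540
= 20.4540/19.6540
= 1.0407

z = 1.0407


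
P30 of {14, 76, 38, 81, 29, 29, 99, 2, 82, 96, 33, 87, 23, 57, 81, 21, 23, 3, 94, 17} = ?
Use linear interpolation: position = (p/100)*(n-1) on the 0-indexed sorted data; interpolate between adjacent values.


Sorted: 2, 3, 14, 17, 21, 23, 23, 29, 29, 33, 38, 57, 76, 81, 81, 82, 87, 94, 96, 99
n = 20
Index = 30/100 * 19 = 5.7000
Lower = data[5] = 23, Upper = data[6] = 23
P30 = 23 + 0.7000*(0) = 23.0000

P30 = 23.0000


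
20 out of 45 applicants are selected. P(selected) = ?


P = 20/45 = 0.4444

P = 0.4444


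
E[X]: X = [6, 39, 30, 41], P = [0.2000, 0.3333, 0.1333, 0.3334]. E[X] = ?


E[X] = 6*0.2000 + 39*0.3333 + 30*0.1333 + 41*0.3334
= 1.2000 + 12.9987 + 3.9990 + 13.6694
= 31.8671

E[X] = 31.8671


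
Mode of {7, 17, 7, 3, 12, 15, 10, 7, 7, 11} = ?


Frequencies: 3:1, 7:4, 10:1, 11:1, 12:1, 15:1, 17:1
Max frequency = 4
Mode = 7

Mode = 7


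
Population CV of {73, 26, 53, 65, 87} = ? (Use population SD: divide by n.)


Mean = 60.8000
SD = 20.6146
CV = (20.6146/60.8000)*100 = 33.9055%

CV = 33.9055%


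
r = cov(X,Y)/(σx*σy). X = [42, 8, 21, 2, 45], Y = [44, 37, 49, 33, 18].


Mean X = 23.6000, Mean Y = 36.2000
SD X = 17.396551, SD Y = 10.647065
Cov = -44.520000
r = -44.520000/(17.396551*10.647065) = -0.2404

r = -0.2404


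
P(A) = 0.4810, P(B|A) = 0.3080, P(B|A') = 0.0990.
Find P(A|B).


P(B) = P(B|A)*P(A) + P(B|A')*P(A')
= 0.3080*0.4810 + 0.0990*0.5190
= 0.148148 + 0.051381 = 0.199529
P(A|B) = 0.148148/0.199529 = 0.7425

P(A|B) = 0.7425


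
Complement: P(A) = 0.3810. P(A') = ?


P(not A) = 1 - 0.3810 = 0.6190

P(not A) = 0.6190


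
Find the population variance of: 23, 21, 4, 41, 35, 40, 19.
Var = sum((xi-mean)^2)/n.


Mean = 26.1429
Squared deviations: 9.8776, 26.4490, 490.3061, 220.7347, 78.4490, 192.0204, 51.0204
Sum = 1068.8571
Variance = 1068.8571/7 = 152.6939

Variance = 152.6939


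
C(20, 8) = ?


C(20,8) = 20!/(8! × 12!)
= 2432902008176640000/(40320 × 479001600)
= 125970

C(20,8) = 125970


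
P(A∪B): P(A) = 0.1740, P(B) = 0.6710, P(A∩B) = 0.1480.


P(A∪B) = 0.1740 + 0.6710 - 0.1480
= 0.8450 - 0.1480
= 0.6970

P(A∪B) = 0.6970


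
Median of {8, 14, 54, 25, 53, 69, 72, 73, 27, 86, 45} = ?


Sorted: 8, 14, 25, 27, 45, 53, 54, 69, 72, 73, 86
n = 11 (odd)
Middle value = 53

Median = 53


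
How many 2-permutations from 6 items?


P(6,2) = 6!/4!
= 720/24
= 30

P(6,2) = 30


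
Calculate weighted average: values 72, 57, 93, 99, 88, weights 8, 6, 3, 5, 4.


Numerator = 72*8 + 57*6 + 93*3 + 99*5 + 88*4 = 2044
Denominator = 8 + 6 + 3 + 5 + 4 = 26
WM = 2044/26 = 78.6154

WM = 78.6154


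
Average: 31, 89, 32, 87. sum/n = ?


Sum = 31 + 89 + 32 + 87 = 239
n = 4
Mean = 239/4 = 59.7500

Mean = 59.7500


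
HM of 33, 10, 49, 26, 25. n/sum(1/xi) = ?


Sum of reciprocals = 1/33 + 1/10 + 1/49 + 1/26 + 1/25 = 0.229173
HM = 5/0.229173 = 21.8176

HM = 21.8176


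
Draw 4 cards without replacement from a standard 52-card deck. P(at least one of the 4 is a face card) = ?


P(at least one) = 1 - P(none)
P(none) = (40/52) × (39/51) × (38/50) × (37/49) = 0.337575
P(at least one) = 1 - 0.337575 = 0.6624

P = 0.6624


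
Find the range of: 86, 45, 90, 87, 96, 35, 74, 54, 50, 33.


Max = 96, Min = 33
Range = 96 - 33 = 63

Range = 63


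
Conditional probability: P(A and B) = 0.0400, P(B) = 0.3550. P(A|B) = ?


P(A|B) = 0.0400/0.3550 = 0.1127

P(A|B) = 0.1127


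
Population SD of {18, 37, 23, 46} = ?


Mean = 31.0000
Variance = 123.5000
SD = sqrt(123.5000) = 11.1131

SD = 11.1131


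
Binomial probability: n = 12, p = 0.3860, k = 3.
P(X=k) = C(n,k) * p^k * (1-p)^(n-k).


C(12,3) = 220
p^3 = 0.057512
(1-p)^9 = 0.012403
P = 220 * 0.057512 * 0.012403 = 0.1569

P(X=3) = 0.1569


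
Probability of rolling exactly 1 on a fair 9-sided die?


Favorable outcomes (roll = 1): 1
Total outcomes = 9
P = 1/9 = 0.1111

P = 0.1111


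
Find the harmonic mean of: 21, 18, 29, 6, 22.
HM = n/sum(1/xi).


Sum of reciprocals = 1/21 + 1/18 + 1/29 + 1/6 + 1/22 = 0.349779
HM = 5/0.349779 = 14.2948

HM = 14.2948


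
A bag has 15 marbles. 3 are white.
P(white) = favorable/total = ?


P = 3/15 = 0.2000

P = 0.2000


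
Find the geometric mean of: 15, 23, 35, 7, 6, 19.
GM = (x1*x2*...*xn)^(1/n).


Product = 15 × 23 × 35 × 7 × 6 × 19 = 9635850
GM = 9635850^(1/6) = 14.5875

GM = 14.5875


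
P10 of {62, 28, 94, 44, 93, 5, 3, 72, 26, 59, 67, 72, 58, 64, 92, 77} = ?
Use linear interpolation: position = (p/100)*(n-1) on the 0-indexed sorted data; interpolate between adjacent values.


Sorted: 3, 5, 26, 28, 44, 58, 59, 62, 64, 67, 72, 72, 77, 92, 93, 94
n = 16
Index = 10/100 * 15 = 1.5000
Lower = data[1] = 5, Upper = data[2] = 26
P10 = 5 + 0.5000*(21) = 15.5000

P10 = 15.5000


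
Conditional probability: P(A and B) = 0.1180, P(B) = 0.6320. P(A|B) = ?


P(A|B) = 0.1180/0.6320 = 0.1867

P(A|B) = 0.1867


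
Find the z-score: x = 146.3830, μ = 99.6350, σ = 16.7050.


z = (146.3830 - 99.6350)/16.7050
= 46.7480/16.7050
= 2.7984

z = 2.7984


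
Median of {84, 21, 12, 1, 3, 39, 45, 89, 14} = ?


Sorted: 1, 3, 12, 14, 21, 39, 45, 84, 89
n = 9 (odd)
Middle value = 21

Median = 21


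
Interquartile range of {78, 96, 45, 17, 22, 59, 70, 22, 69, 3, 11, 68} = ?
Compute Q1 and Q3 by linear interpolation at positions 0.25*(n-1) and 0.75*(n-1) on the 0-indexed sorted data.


Sorted: 3, 11, 17, 22, 22, 45, 59, 68, 69, 70, 78, 96
Q1 (25th %ile) = 20.7500
Q3 (75th %ile) = 69.2500
IQR = 69.2500 - 20.7500 = 48.5000

IQR = 48.5000


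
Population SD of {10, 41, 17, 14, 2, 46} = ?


Mean = 21.6667
Variance = 261.5556
SD = sqrt(261.5556) = 16.1727

SD = 16.1727


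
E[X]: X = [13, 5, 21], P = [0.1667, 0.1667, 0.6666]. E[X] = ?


E[X] = 13*0.1667 + 5*0.1667 + 21*0.6666
= 2.1671 + 0.8335 + 13.9986
= 16.9992

E[X] = 16.9992


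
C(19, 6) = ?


C(19,6) = 19!/(6! × 13!)
= 121645100408832000/(720 × 6227020800)
= 27132

C(19,6) = 27132


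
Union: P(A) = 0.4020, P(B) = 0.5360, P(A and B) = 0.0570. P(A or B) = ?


P(A∪B) = 0.4020 + 0.5360 - 0.0570
= 0.9380 - 0.0570
= 0.8810

P(A∪B) = 0.8810


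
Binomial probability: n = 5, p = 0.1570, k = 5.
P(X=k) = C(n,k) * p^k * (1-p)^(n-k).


C(5,5) = 1
p^5 = 9.538899e-05
(1-p)^0 = 1.000000
P = 1 * 9.538899e-05 * 1.000000 = 9.5389e-05

P(X=5) = 9.5389e-05


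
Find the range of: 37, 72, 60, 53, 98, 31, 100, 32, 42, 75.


Max = 100, Min = 31
Range = 100 - 31 = 69

Range = 69


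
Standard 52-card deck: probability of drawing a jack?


4 jacks in 52 cards
P = 4/52 = 0.0769

P = 0.0769


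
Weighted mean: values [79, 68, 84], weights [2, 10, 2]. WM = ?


Numerator = 79*2 + 68*10 + 84*2 = 1006
Denominator = 2 + 10 + 2 = 14
WM = 1006/14 = 71.8571

WM = 71.8571


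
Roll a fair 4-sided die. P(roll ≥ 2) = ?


Favorable outcomes (roll ≥ 2): 3
Total outcomes = 4
P = 3/4 = 0.7500

P = 0.7500


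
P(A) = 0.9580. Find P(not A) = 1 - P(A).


P(not A) = 1 - 0.9580 = 0.0420

P(not A) = 0.0420


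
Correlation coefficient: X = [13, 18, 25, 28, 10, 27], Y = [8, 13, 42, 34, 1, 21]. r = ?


Mean X = 20.1667, Mean Y = 19.8333
SD X = 6.962200, SD Y = 14.345925
Cov = 86.194444
r = 86.194444/(6.962200*14.345925) = 0.8630

r = 0.8630
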